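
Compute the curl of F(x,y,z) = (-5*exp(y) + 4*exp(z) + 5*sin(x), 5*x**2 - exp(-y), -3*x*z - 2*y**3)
(-6*y**2, 3*z + 4*exp(z), 10*x + 5*exp(y))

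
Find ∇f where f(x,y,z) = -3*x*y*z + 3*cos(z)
(-3*y*z, -3*x*z, -3*x*y - 3*sin(z))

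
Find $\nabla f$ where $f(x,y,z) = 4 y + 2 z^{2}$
(0, 4, 4*z)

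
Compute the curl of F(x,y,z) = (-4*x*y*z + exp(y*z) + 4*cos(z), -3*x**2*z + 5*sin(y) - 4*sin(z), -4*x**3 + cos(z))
(3*x**2 + 4*cos(z), 12*x**2 - 4*x*y + y*exp(y*z) - 4*sin(z), z*(-2*x - exp(y*z)))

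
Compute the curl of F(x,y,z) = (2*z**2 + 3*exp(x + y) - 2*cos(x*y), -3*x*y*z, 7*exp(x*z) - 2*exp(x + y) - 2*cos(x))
(3*x*y - 2*exp(x + y), -7*z*exp(x*z) + 4*z + 2*exp(x + y) - 2*sin(x), -2*x*sin(x*y) - 3*y*z - 3*exp(x + y))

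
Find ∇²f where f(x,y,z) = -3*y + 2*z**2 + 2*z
4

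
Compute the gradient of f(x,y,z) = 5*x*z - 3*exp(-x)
(5*z + 3*exp(-x), 0, 5*x)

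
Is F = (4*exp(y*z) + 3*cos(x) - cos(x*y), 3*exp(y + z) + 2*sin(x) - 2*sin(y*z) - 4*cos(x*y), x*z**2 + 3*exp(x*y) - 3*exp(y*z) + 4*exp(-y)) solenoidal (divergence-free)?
No, ∇·F = 2*x*z + 4*x*sin(x*y) - 3*y*exp(y*z) + y*sin(x*y) - 2*z*cos(y*z) + 3*exp(y + z) - 3*sin(x)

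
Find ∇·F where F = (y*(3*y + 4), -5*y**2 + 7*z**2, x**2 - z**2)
-10*y - 2*z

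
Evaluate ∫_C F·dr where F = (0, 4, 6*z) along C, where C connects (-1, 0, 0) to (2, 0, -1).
3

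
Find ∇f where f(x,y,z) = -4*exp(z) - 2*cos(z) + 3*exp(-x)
(-3*exp(-x), 0, -4*exp(z) + 2*sin(z))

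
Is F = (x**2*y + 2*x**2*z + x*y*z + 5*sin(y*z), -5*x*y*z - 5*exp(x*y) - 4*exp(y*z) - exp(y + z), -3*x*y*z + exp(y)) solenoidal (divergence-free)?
No, ∇·F = -x*y - x*z - 5*x*exp(x*y) + y*z - 4*z*exp(y*z) - exp(y + z)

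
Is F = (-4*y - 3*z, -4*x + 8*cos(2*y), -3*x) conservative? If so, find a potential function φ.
Yes, F is conservative. φ = -4*x*y - 3*x*z + 4*sin(2*y)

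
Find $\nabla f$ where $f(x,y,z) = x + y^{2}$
(1, 2*y, 0)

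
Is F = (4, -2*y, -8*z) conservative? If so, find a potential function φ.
Yes, F is conservative. φ = 4*x - y**2 - 4*z**2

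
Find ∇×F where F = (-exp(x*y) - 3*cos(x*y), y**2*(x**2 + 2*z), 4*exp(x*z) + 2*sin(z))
(-2*y**2, -4*z*exp(x*z), x*(2*y**2 + exp(x*y) - 3*sin(x*y)))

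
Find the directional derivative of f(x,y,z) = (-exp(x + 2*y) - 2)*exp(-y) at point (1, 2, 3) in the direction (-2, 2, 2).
2*sqrt(3)*exp(-2)/3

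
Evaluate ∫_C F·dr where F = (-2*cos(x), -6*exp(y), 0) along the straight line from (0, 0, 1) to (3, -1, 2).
-6*exp(-1) - 2*sin(3) + 6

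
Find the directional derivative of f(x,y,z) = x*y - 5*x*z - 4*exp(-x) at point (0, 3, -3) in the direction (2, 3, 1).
22*sqrt(14)/7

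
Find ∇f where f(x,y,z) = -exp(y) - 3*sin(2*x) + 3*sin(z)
(-6*cos(2*x), -exp(y), 3*cos(z))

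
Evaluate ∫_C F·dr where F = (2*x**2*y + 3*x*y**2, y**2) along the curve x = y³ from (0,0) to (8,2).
13576/15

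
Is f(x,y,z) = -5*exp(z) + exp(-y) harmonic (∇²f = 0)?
No, ∇²f = -5*exp(z) + exp(-y)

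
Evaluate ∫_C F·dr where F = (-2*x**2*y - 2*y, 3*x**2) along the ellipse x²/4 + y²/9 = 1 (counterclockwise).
24*pi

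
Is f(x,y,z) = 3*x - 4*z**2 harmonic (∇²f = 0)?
No, ∇²f = -8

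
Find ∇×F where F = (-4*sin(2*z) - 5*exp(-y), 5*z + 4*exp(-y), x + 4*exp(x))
(-5, -4*exp(x) + 16*sin(z)**2 - 9, -5*exp(-y))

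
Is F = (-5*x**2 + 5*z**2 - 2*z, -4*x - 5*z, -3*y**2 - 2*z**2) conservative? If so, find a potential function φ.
No, ∇×F = (5 - 6*y, 10*z - 2, -4) ≠ 0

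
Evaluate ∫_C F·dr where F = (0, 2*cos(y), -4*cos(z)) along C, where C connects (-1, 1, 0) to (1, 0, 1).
-6*sin(1)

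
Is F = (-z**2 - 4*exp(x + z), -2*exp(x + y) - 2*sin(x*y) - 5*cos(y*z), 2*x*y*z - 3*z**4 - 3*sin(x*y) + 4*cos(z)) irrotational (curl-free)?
No, ∇×F = (2*x*z - 3*x*cos(x*y) - 5*y*sin(y*z), -2*y*z + 3*y*cos(x*y) - 2*z - 4*exp(x + z), -2*y*cos(x*y) - 2*exp(x + y))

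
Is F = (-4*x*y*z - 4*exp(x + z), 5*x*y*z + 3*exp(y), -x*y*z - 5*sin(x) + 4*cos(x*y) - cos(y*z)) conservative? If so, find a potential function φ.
No, ∇×F = (-5*x*y - x*z - 4*x*sin(x*y) + z*sin(y*z), -4*x*y + y*z + 4*y*sin(x*y) - 4*exp(x + z) + 5*cos(x), z*(4*x + 5*y)) ≠ 0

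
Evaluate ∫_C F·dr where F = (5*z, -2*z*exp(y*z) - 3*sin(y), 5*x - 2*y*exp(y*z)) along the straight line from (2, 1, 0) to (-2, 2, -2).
-3*cos(1) + 3*cos(2) - 2*exp(-4) + 22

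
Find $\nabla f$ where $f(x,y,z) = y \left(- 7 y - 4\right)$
(0, -14*y - 4, 0)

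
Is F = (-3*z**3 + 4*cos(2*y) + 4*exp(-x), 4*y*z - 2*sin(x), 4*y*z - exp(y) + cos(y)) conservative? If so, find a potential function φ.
No, ∇×F = (-4*y + 4*z - exp(y) - sin(y), -9*z**2, 8*sin(2*y) - 2*cos(x)) ≠ 0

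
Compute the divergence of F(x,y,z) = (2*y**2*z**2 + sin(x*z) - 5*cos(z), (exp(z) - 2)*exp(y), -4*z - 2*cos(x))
z*cos(x*z) + (exp(z) - 2)*exp(y) - 4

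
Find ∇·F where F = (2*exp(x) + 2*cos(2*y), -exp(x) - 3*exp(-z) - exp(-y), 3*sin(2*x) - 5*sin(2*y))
2*exp(x) + exp(-y)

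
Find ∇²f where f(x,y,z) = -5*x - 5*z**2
-10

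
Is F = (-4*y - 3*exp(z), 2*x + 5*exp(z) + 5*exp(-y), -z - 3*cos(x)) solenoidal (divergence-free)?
No, ∇·F = -1 - 5*exp(-y)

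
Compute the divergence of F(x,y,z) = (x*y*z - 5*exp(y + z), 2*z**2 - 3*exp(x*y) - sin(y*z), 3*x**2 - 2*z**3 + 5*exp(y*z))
-3*x*exp(x*y) + y*z + 5*y*exp(y*z) - 6*z**2 - z*cos(y*z)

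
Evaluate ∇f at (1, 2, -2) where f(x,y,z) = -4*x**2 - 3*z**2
(-8, 0, 12)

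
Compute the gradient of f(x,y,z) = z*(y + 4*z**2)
(0, z, y + 12*z**2)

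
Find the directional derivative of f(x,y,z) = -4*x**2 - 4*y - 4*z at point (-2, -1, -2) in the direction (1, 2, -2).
16/3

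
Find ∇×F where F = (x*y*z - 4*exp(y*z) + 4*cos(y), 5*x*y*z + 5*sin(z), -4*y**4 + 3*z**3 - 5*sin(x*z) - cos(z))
(-5*x*y - 16*y**3 - 5*cos(z), x*y - 4*y*exp(y*z) + 5*z*cos(x*z), -x*z + 5*y*z + 4*z*exp(y*z) + 4*sin(y))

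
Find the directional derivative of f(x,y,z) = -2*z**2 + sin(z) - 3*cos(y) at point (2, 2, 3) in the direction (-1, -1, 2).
sqrt(6)*(-4 - sin(2)/2 + cos(3)/3)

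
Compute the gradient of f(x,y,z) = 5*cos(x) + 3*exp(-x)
(-5*sin(x) - 3*exp(-x), 0, 0)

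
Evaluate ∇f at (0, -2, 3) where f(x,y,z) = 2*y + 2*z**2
(0, 2, 12)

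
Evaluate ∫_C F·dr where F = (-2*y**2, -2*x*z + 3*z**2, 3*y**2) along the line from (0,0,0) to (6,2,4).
0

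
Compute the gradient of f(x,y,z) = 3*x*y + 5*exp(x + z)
(3*y + 5*exp(x + z), 3*x, 5*exp(x + z))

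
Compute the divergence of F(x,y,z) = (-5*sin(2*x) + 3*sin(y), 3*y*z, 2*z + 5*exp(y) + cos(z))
3*z - sin(z) - 10*cos(2*x) + 2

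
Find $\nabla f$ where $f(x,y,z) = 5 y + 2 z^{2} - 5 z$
(0, 5, 4*z - 5)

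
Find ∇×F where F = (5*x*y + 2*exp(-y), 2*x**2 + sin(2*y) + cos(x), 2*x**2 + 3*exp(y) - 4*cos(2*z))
(3*exp(y), -4*x, -x - sin(x) + 2*exp(-y))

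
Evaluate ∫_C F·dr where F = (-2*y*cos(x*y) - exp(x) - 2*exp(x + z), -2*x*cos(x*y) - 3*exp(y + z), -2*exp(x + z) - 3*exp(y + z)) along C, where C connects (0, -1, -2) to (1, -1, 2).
-2*exp(3) - 4*E + 3*exp(-3) + 2*exp(-2) + 1 + 2*sin(1)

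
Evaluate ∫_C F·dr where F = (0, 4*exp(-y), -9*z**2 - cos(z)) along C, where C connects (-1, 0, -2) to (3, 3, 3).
-101 - sin(2) - 4*exp(-3) - sin(3)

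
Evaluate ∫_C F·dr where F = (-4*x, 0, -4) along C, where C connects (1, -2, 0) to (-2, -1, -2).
2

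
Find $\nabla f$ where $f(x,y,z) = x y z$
(y*z, x*z, x*y)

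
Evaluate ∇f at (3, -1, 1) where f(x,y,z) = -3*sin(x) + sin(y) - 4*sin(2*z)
(-3*cos(3), cos(1), -8*cos(2))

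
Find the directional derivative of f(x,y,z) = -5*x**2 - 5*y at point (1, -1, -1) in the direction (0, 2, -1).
-2*sqrt(5)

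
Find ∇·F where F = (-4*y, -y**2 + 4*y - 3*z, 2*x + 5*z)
9 - 2*y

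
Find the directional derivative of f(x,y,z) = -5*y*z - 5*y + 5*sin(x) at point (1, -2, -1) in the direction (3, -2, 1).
5*sqrt(14)*(3*cos(1) + 2)/14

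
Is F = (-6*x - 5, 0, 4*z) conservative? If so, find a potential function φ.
Yes, F is conservative. φ = -3*x**2 - 5*x + 2*z**2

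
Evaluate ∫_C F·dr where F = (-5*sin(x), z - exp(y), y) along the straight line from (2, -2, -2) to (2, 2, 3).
2 - 2*sinh(2)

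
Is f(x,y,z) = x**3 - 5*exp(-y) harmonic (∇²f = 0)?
No, ∇²f = 6*x - 5*exp(-y)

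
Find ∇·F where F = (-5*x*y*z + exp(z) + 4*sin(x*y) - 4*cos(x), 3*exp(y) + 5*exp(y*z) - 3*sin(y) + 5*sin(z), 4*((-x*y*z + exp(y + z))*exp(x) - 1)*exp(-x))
-4*x*y - 5*y*z + 4*y*cos(x*y) + 5*z*exp(y*z) + 3*exp(y) + 4*exp(y + z) + 4*sin(x) - 3*cos(y)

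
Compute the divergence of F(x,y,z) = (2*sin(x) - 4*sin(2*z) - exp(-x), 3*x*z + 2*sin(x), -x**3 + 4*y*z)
4*y + 2*cos(x) + exp(-x)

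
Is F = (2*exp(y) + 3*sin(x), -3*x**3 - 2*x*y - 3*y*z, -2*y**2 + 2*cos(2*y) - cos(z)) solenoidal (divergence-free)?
No, ∇·F = -2*x - 3*z + sin(z) + 3*cos(x)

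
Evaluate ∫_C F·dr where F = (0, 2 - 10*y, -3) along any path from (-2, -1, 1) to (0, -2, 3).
-23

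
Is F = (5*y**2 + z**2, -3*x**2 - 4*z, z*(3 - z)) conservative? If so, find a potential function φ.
No, ∇×F = (4, 2*z, -6*x - 10*y) ≠ 0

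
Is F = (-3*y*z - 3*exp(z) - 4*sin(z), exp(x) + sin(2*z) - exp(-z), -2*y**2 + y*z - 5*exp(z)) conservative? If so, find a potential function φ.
No, ∇×F = (-4*y + z - 2*cos(2*z) - exp(-z), -3*y - 3*exp(z) - 4*cos(z), 3*z + exp(x)) ≠ 0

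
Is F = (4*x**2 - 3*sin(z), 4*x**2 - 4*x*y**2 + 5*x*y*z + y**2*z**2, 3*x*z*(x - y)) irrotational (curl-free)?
No, ∇×F = (-5*x*y - 3*x*z - 2*y**2*z, -6*x*z + 3*y*z - 3*cos(z), 8*x - 4*y**2 + 5*y*z)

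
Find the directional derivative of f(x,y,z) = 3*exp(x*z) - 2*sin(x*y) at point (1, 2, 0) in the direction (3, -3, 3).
sqrt(3)*(3 - 2*cos(2))/3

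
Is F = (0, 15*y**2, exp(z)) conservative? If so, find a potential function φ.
Yes, F is conservative. φ = 5*y**3 + exp(z)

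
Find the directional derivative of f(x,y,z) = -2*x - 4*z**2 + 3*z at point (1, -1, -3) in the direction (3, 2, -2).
-60*sqrt(17)/17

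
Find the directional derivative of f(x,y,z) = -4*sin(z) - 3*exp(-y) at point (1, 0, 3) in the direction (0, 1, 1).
sqrt(2)*(3 - 4*cos(3))/2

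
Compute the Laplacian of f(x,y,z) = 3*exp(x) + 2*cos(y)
3*exp(x) - 2*cos(y)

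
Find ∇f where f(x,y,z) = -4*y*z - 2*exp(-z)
(0, -4*z, -4*y + 2*exp(-z))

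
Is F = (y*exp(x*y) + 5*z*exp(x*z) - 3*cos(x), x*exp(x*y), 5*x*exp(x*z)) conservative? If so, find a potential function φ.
Yes, F is conservative. φ = exp(x*y) + 5*exp(x*z) - 3*sin(x)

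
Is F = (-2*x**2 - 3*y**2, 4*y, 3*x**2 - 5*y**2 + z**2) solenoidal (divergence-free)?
No, ∇·F = -4*x + 2*z + 4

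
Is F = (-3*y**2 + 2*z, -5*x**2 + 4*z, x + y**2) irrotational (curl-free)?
No, ∇×F = (2*y - 4, 1, -10*x + 6*y)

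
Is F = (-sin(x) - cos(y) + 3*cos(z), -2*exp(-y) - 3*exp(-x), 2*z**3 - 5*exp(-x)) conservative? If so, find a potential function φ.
No, ∇×F = (0, -3*sin(z) - 5*exp(-x), -sin(y) + 3*exp(-x)) ≠ 0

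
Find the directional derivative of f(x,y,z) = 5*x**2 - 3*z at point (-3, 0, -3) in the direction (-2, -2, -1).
21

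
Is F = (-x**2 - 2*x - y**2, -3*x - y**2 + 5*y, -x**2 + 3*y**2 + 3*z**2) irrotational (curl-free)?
No, ∇×F = (6*y, 2*x, 2*y - 3)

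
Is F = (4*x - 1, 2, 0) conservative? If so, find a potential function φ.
Yes, F is conservative. φ = 2*x**2 - x + 2*y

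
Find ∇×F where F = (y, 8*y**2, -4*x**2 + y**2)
(2*y, 8*x, -1)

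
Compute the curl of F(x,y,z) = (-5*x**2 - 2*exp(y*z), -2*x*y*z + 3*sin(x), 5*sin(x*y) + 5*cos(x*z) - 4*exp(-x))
(x*(2*y + 5*cos(x*y)), -2*y*exp(y*z) - 5*y*cos(x*y) + 5*z*sin(x*z) - 4*exp(-x), -2*y*z + 2*z*exp(y*z) + 3*cos(x))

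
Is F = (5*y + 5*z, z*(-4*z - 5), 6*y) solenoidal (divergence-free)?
Yes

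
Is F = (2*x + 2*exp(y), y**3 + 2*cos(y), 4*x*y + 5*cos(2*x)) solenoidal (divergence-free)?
No, ∇·F = 3*y**2 - 2*sin(y) + 2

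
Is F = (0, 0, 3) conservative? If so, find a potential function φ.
Yes, F is conservative. φ = 3*z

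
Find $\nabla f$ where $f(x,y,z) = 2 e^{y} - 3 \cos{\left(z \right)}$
(0, 2*exp(y), 3*sin(z))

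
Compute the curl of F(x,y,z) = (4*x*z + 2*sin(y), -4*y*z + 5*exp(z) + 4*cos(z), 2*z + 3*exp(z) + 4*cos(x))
(4*y - 5*exp(z) + 4*sin(z), 4*x + 4*sin(x), -2*cos(y))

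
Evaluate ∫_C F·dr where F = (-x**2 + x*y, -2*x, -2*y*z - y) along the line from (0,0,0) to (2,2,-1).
-13/3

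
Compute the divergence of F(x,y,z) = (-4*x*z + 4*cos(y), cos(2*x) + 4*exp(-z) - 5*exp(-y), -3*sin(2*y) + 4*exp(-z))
-4*z - 4*exp(-z) + 5*exp(-y)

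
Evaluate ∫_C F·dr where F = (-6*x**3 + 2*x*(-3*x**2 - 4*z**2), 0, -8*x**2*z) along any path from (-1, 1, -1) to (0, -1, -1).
7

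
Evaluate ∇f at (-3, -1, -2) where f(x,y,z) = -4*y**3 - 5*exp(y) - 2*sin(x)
(-2*cos(3), -12 - 5*exp(-1), 0)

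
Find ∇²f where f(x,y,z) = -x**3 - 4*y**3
-6*x - 24*y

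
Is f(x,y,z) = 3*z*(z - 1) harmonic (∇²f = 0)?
No, ∇²f = 6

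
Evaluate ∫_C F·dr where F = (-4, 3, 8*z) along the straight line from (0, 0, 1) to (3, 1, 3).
23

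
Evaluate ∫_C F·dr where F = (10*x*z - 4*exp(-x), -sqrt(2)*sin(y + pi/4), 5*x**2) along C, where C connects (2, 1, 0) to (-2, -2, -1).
-20 - sqrt(2)*cos(pi/4 + 1) + sqrt(2)*sin(pi/4 + 2) + 8*sinh(2)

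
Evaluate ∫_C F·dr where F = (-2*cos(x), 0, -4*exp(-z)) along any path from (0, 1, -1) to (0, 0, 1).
-8*sinh(1)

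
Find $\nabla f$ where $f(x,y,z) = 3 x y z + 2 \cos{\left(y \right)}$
(3*y*z, 3*x*z - 2*sin(y), 3*x*y)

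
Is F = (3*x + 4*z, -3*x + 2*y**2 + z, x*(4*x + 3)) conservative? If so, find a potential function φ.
No, ∇×F = (-1, 1 - 8*x, -3) ≠ 0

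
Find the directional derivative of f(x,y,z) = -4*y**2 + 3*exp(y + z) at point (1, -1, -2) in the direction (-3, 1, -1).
8*sqrt(11)/11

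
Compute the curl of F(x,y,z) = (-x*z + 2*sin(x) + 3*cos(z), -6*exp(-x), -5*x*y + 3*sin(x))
(-5*x, -x + 5*y - 3*sin(z) - 3*cos(x), 6*exp(-x))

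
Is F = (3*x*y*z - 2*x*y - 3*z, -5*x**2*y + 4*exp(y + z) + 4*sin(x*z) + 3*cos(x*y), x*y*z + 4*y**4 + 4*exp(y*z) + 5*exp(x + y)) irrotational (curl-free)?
No, ∇×F = (x*z - 4*x*cos(x*z) + 16*y**3 + 4*z*exp(y*z) + 5*exp(x + y) - 4*exp(y + z), 3*x*y - y*z - 5*exp(x + y) - 3, -10*x*y - 3*x*z + 2*x - 3*y*sin(x*y) + 4*z*cos(x*z))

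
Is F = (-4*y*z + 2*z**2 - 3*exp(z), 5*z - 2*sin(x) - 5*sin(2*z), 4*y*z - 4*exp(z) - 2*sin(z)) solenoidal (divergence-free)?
No, ∇·F = 4*y - 4*exp(z) - 2*cos(z)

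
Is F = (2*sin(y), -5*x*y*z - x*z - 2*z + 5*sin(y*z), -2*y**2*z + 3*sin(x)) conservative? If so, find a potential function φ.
No, ∇×F = (5*x*y + x - 4*y*z - 5*y*cos(y*z) + 2, -3*cos(x), -5*y*z - z - 2*cos(y)) ≠ 0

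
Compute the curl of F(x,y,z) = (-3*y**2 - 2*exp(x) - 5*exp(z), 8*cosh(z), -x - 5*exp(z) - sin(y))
(-cos(y) - 8*sinh(z), 1 - 5*exp(z), 6*y)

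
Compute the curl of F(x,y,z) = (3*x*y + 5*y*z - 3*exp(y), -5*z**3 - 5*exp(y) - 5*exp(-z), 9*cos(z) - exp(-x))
(15*z**2 - 5*exp(-z), 5*y - exp(-x), -3*x - 5*z + 3*exp(y))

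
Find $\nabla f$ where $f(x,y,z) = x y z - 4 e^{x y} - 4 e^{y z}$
(y*(z - 4*exp(x*y)), x*z - 4*x*exp(x*y) - 4*z*exp(y*z), y*(x - 4*exp(y*z)))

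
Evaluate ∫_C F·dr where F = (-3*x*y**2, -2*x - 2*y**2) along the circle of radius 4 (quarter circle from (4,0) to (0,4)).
448/3 - 8*pi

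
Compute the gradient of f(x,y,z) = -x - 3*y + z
(-1, -3, 1)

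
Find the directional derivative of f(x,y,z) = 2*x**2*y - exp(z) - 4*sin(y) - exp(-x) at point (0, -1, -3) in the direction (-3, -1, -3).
sqrt(19)*((-3 + 4*cos(1))*exp(3) + 3)*exp(-3)/19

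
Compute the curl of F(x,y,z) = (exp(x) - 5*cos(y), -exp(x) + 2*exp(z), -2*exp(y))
(-2*exp(y) - 2*exp(z), 0, -exp(x) - 5*sin(y))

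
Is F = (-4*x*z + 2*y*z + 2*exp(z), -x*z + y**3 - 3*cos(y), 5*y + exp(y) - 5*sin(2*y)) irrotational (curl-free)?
No, ∇×F = (x + exp(y) - 10*cos(2*y) + 5, -4*x + 2*y + 2*exp(z), -3*z)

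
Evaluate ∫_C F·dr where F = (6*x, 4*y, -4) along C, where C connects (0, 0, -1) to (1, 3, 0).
17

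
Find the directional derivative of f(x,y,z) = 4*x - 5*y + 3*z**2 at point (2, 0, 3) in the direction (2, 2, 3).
52*sqrt(17)/17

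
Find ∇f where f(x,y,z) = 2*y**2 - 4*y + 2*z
(0, 4*y - 4, 2)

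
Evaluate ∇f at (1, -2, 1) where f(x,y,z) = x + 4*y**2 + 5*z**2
(1, -16, 10)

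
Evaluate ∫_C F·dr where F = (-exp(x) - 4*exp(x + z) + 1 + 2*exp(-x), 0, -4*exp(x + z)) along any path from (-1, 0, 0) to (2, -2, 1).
-4*exp(3) - exp(2) - 2*exp(-2) + 5*exp(-1) + 3 + 2*E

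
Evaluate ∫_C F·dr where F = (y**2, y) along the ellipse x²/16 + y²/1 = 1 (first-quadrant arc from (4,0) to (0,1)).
-13/6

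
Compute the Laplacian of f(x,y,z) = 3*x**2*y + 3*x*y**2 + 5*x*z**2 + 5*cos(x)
16*x + 6*y - 5*cos(x)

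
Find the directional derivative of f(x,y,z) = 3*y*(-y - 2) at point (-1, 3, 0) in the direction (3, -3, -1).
72*sqrt(19)/19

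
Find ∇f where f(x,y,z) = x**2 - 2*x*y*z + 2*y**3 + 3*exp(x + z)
(2*x - 2*y*z + 3*exp(x + z), -2*x*z + 6*y**2, -2*x*y + 3*exp(x + z))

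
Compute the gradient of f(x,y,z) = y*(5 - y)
(0, 5 - 2*y, 0)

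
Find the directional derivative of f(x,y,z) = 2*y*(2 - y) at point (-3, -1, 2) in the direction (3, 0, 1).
0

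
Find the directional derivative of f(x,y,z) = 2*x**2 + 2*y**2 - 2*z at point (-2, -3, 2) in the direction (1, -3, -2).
16*sqrt(14)/7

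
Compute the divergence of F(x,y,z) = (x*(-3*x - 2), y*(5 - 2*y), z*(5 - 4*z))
-6*x - 4*y - 8*z + 8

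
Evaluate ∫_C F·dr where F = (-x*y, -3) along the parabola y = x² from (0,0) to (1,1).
-13/4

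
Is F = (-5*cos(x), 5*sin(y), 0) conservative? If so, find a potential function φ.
Yes, F is conservative. φ = -5*sin(x) - 5*cos(y)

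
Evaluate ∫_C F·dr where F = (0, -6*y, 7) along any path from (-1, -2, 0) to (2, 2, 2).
14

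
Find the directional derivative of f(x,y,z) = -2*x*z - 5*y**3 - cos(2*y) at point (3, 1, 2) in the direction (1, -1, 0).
sqrt(2)*(11/2 - sin(2))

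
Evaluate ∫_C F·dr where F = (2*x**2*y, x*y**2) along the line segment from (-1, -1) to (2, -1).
-6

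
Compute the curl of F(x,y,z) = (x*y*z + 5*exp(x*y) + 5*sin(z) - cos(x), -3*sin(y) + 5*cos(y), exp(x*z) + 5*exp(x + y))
(5*exp(x + y), x*y - z*exp(x*z) - 5*exp(x + y) + 5*cos(z), x*(-z - 5*exp(x*y)))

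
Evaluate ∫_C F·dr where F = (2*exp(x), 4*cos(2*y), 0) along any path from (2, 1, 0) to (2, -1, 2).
-4*sin(2)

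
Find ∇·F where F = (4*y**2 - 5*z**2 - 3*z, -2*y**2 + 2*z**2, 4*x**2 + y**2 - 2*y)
-4*y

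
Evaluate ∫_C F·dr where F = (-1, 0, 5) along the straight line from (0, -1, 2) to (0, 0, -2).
-20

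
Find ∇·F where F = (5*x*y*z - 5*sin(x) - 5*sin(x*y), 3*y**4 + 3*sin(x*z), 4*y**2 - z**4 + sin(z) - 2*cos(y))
12*y**3 + 5*y*z - 5*y*cos(x*y) - 4*z**3 - 5*cos(x) + cos(z)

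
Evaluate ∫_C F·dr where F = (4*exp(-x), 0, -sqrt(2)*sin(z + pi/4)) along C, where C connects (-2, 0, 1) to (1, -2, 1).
-(4 - 4*exp(3))*exp(-1)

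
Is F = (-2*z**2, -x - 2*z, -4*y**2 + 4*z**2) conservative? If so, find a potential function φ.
No, ∇×F = (2 - 8*y, -4*z, -1) ≠ 0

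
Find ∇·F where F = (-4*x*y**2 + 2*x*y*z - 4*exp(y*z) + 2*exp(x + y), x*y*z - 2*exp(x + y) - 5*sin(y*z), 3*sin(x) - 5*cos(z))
x*z - 4*y**2 + 2*y*z - 5*z*cos(y*z) + 5*sin(z)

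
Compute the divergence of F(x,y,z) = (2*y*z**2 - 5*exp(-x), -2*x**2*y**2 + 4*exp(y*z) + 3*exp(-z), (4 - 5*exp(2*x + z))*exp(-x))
-4*x**2*y + 4*z*exp(y*z) - 5*exp(x + z) + 5*exp(-x)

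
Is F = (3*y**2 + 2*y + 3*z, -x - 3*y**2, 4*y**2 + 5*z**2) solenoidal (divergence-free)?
No, ∇·F = -6*y + 10*z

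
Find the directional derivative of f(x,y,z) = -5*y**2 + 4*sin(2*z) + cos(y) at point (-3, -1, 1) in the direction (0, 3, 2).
sqrt(13)*(16*cos(2) + 3*sin(1) + 30)/13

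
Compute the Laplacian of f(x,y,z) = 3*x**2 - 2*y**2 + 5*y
2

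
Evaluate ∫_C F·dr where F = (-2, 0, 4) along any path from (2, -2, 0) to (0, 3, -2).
-4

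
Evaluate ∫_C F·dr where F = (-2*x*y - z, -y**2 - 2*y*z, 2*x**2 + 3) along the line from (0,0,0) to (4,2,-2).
-42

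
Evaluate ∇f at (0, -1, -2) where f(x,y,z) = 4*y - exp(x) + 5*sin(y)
(-1, 5*cos(1) + 4, 0)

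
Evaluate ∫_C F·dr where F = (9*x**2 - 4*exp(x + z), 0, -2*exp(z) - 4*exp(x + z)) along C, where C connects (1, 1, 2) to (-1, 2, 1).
-10 - 2*E + 2*exp(2) + 4*exp(3)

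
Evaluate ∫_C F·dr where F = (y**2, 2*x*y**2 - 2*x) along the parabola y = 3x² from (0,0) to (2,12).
70016/35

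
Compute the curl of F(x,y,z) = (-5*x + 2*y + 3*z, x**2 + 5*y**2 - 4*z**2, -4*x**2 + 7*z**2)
(8*z, 8*x + 3, 2*x - 2)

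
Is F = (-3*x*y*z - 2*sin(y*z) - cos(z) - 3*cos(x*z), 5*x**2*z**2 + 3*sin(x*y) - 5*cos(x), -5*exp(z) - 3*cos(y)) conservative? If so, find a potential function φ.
No, ∇×F = (-10*x**2*z + 3*sin(y), -3*x*y + 3*x*sin(x*z) - 2*y*cos(y*z) + sin(z), 10*x*z**2 + 3*x*z + 3*y*cos(x*y) + 2*z*cos(y*z) + 5*sin(x)) ≠ 0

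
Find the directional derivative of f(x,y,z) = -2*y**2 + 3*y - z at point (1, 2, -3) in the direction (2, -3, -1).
8*sqrt(14)/7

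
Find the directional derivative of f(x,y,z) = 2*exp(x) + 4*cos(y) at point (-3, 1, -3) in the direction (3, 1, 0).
sqrt(10)*(-2*exp(3)*sin(1) + 3)*exp(-3)/5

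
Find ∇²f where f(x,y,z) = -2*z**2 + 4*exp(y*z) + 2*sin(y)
4*y**2*exp(y*z) + 4*z**2*exp(y*z) - 2*sin(y) - 4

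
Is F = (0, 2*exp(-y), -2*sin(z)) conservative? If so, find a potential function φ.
Yes, F is conservative. φ = 2*cos(z) - 2*exp(-y)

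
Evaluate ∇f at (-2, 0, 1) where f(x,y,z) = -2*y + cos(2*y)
(0, -2, 0)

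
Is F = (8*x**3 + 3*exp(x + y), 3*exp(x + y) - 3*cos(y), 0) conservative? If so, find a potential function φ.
Yes, F is conservative. φ = 2*x**4 + 3*exp(x + y) - 3*sin(y)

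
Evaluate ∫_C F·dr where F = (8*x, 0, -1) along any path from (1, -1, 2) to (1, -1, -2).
4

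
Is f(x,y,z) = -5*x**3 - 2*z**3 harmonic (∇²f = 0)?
No, ∇²f = -30*x - 12*z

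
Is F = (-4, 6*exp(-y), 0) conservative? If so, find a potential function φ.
Yes, F is conservative. φ = -4*x - 6*exp(-y)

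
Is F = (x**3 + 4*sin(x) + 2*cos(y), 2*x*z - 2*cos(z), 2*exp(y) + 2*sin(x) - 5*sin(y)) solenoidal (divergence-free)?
No, ∇·F = 3*x**2 + 4*cos(x)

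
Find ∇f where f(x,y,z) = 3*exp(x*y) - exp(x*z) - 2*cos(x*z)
(3*y*exp(x*y) - z*exp(x*z) + 2*z*sin(x*z), 3*x*exp(x*y), x*(-exp(x*z) + 2*sin(x*z)))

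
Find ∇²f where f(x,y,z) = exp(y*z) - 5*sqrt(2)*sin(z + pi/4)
y**2*exp(y*z) + z**2*exp(y*z) + 5*sqrt(2)*sin(z + pi/4)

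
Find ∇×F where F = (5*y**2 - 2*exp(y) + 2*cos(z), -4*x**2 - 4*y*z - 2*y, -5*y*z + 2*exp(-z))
(4*y - 5*z, -2*sin(z), -8*x - 10*y + 2*exp(y))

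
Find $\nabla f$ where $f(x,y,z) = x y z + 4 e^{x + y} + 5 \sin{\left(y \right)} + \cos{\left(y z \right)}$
(y*z + 4*exp(x + y), x*z - z*sin(y*z) + 4*exp(x + y) + 5*cos(y), y*(x - sin(y*z)))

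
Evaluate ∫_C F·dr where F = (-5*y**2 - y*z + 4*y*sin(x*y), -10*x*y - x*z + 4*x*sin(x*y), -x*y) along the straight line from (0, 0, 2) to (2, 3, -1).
-80 - 4*cos(6)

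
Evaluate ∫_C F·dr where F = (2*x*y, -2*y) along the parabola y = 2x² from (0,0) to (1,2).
-3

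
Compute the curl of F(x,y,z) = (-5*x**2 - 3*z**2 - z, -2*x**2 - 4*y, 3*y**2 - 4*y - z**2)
(6*y - 4, -6*z - 1, -4*x)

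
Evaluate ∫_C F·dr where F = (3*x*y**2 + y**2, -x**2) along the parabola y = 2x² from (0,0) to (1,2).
9/5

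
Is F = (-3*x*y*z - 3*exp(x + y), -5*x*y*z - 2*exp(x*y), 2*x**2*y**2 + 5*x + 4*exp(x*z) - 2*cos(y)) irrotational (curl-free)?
No, ∇×F = (4*x**2*y + 5*x*y + 2*sin(y), -4*x*y**2 - 3*x*y - 4*z*exp(x*z) - 5, 3*x*z - 5*y*z - 2*y*exp(x*y) + 3*exp(x + y))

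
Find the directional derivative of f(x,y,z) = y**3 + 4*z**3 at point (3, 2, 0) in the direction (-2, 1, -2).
4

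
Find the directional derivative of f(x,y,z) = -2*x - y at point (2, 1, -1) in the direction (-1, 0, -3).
sqrt(10)/5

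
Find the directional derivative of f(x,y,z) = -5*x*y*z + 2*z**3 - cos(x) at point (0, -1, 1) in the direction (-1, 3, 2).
sqrt(14)/2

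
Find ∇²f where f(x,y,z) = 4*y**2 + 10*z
8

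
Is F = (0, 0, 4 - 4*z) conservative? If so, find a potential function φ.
Yes, F is conservative. φ = 2*z*(2 - z)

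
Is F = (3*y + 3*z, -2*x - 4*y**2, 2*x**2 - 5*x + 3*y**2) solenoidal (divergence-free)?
No, ∇·F = -8*y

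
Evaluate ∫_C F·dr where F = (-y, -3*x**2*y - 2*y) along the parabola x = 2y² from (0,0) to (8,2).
-428/3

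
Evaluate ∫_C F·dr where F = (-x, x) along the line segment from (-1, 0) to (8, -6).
-105/2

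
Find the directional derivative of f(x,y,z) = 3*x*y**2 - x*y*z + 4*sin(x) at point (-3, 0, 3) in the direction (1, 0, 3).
2*sqrt(10)*cos(3)/5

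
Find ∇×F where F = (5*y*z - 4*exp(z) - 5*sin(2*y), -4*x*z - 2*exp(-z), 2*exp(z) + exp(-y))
(4*x - 2*exp(-z) - exp(-y), 5*y - 4*exp(z), -9*z + 10*cos(2*y))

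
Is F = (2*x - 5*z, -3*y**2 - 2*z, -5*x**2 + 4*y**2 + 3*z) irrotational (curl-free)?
No, ∇×F = (8*y + 2, 10*x - 5, 0)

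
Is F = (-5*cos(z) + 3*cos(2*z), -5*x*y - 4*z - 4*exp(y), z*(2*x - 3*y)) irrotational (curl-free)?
No, ∇×F = (4 - 3*z, -2*z + 5*sin(z) - 6*sin(2*z), -5*y)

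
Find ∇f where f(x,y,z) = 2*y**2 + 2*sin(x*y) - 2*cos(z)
(2*y*cos(x*y), 2*x*cos(x*y) + 4*y, 2*sin(z))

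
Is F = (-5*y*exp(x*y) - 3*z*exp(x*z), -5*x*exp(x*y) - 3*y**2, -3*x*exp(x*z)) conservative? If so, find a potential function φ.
Yes, F is conservative. φ = -y**3 - 5*exp(x*y) - 3*exp(x*z)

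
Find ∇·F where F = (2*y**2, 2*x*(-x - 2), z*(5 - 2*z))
5 - 4*z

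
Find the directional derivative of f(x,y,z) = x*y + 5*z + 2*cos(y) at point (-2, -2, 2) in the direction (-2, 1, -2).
-8/3 + 2*sin(2)/3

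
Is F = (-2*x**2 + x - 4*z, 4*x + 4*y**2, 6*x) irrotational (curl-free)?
No, ∇×F = (0, -10, 4)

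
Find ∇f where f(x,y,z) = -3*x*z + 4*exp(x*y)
(4*y*exp(x*y) - 3*z, 4*x*exp(x*y), -3*x)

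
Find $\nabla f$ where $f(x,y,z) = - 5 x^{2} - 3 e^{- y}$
(-10*x, 3*exp(-y), 0)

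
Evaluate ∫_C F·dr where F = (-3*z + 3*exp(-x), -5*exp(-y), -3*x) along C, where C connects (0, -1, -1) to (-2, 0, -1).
-3*exp(2) - 5*E + 2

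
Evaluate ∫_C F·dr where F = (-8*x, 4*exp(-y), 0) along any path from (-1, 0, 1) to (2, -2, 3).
-4*exp(2) - 8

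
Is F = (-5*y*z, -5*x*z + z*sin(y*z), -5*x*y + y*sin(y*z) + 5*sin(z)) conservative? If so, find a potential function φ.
Yes, F is conservative. φ = -5*x*y*z - 5*cos(z) - cos(y*z)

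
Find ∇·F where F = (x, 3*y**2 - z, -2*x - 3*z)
6*y - 2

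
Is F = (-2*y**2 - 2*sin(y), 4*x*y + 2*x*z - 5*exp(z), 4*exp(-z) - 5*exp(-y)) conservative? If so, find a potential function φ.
No, ∇×F = (-2*x + 5*exp(z) + 5*exp(-y), 0, 8*y + 2*z + 2*cos(y)) ≠ 0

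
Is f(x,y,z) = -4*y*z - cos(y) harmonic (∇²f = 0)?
No, ∇²f = cos(y)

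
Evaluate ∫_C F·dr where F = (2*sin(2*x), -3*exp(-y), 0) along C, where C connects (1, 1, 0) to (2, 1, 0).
cos(2) - cos(4)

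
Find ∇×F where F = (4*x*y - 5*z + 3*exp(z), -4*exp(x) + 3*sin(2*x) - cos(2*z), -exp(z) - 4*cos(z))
(-2*sin(2*z), 3*exp(z) - 5, -4*x - 4*exp(x) + 6*cos(2*x))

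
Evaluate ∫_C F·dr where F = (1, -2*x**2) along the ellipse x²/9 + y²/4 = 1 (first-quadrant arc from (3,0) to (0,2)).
-27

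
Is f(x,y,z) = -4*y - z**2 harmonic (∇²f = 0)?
No, ∇²f = -2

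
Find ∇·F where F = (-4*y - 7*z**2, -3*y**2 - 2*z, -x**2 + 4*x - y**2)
-6*y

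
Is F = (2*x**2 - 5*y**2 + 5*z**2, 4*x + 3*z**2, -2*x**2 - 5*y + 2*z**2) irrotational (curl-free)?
No, ∇×F = (-6*z - 5, 4*x + 10*z, 10*y + 4)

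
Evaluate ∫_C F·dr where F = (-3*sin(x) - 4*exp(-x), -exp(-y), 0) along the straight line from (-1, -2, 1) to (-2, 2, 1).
-4*E - 3*cos(1) + 3*cos(2) + exp(-2) + 3*exp(2)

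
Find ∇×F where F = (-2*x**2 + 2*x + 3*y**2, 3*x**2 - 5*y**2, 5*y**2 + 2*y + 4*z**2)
(10*y + 2, 0, 6*x - 6*y)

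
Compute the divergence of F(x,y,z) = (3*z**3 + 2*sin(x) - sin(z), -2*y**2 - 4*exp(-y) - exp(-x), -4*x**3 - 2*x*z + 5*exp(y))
-2*x - 4*y + 2*cos(x) + 4*exp(-y)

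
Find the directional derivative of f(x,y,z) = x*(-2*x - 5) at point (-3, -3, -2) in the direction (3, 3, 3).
7*sqrt(3)/3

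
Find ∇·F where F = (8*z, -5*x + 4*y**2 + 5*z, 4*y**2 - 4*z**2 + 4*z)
8*y - 8*z + 4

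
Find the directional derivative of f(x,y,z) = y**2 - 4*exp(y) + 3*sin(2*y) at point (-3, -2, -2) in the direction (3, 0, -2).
0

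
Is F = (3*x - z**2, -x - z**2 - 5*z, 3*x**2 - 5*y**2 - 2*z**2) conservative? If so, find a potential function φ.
No, ∇×F = (-10*y + 2*z + 5, -6*x - 2*z, -1) ≠ 0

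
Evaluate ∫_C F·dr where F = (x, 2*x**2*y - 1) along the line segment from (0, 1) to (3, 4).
60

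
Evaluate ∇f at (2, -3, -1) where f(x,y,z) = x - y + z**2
(1, -1, -2)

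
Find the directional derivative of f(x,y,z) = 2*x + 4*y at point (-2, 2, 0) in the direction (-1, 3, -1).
10*sqrt(11)/11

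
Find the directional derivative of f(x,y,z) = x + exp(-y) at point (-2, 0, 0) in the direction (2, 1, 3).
sqrt(14)/14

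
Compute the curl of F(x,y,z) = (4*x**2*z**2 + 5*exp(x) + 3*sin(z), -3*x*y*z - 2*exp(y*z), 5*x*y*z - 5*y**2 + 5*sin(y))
(3*x*y + 5*x*z + 2*y*exp(y*z) - 10*y + 5*cos(y), 8*x**2*z - 5*y*z + 3*cos(z), -3*y*z)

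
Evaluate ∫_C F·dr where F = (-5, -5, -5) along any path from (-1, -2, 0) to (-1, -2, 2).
-10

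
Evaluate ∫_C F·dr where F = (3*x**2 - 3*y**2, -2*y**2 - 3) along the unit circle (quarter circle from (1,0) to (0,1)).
-8/3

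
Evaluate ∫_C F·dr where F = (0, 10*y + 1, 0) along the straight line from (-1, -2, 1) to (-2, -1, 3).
-14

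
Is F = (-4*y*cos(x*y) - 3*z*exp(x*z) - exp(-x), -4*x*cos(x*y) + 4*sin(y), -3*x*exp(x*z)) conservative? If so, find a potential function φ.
Yes, F is conservative. φ = -3*exp(x*z) - 4*sin(x*y) - 4*cos(y) + exp(-x)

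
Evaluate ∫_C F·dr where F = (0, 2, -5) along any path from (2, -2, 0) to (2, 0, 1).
-1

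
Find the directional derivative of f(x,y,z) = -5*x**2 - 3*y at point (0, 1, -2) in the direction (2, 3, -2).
-9*sqrt(17)/17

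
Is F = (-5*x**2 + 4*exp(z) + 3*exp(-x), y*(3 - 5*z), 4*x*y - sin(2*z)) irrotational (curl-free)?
No, ∇×F = (4*x + 5*y, -4*y + 4*exp(z), 0)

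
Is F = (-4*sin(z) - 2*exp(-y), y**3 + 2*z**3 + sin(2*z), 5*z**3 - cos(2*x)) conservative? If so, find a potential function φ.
No, ∇×F = (-6*z**2 - 2*cos(2*z), -2*sin(2*x) - 4*cos(z), -2*exp(-y)) ≠ 0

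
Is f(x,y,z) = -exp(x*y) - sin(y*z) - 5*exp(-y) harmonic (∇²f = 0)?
No, ∇²f = -x**2*exp(x*y) - y**2*exp(x*y) + y**2*sin(y*z) + z**2*sin(y*z) - 5*exp(-y)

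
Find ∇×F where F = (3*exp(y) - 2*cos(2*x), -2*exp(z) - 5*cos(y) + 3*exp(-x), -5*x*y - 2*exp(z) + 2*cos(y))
(-5*x + 2*exp(z) - 2*sin(y), 5*y, -3*exp(y) - 3*exp(-x))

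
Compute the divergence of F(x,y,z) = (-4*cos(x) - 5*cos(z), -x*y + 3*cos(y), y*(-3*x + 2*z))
-x + 2*y + 4*sin(x) - 3*sin(y)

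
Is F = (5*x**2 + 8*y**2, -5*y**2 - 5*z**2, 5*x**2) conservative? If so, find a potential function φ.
No, ∇×F = (10*z, -10*x, -16*y) ≠ 0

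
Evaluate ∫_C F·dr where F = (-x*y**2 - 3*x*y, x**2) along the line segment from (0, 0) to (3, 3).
-153/4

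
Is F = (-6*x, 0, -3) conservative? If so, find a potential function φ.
Yes, F is conservative. φ = -3*x**2 - 3*z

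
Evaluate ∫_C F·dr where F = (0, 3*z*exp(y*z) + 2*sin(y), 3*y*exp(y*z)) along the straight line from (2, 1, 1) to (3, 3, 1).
-3*E + 2*cos(1) - 2*cos(3) + 3*exp(3)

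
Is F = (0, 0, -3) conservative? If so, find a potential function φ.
Yes, F is conservative. φ = -3*z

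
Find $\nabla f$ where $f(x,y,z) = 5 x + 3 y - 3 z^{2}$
(5, 3, -6*z)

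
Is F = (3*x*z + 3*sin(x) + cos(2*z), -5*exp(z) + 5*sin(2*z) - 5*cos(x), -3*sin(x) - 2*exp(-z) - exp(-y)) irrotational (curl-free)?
No, ∇×F = (5*exp(z) - 10*cos(2*z) + exp(-y), 3*x - 2*sin(2*z) + 3*cos(x), 5*sin(x))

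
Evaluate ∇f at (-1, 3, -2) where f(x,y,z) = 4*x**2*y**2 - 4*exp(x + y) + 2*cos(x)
(-72 - 4*exp(2) + 2*sin(1), 24 - 4*exp(2), 0)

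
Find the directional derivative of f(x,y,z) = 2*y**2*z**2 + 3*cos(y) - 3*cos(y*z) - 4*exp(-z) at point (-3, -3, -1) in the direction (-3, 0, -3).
sqrt(2)*(-4*E + 9*sin(3) + 36)/2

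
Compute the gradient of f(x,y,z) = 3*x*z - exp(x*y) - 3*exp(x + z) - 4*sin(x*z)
(-y*exp(x*y) - 4*z*cos(x*z) + 3*z - 3*exp(x + z), -x*exp(x*y), -4*x*cos(x*z) + 3*x - 3*exp(x + z))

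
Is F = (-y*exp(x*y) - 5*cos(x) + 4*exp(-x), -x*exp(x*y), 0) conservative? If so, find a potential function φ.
Yes, F is conservative. φ = -exp(x*y) - 5*sin(x) - 4*exp(-x)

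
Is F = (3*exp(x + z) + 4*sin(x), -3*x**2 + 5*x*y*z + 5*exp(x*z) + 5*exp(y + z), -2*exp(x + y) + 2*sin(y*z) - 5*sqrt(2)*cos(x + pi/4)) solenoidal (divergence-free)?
No, ∇·F = 5*x*z + 2*y*cos(y*z) + 3*exp(x + z) + 5*exp(y + z) + 4*cos(x)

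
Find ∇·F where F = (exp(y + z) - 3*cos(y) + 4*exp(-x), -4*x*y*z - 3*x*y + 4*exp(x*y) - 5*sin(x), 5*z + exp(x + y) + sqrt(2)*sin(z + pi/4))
-4*x*z + 4*x*exp(x*y) - 3*x + sqrt(2)*cos(z + pi/4) + 5 - 4*exp(-x)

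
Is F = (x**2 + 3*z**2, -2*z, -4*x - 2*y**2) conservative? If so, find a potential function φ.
No, ∇×F = (2 - 4*y, 6*z + 4, 0) ≠ 0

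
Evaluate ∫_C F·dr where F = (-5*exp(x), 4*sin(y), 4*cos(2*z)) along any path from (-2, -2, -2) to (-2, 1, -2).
-4*cos(1) + 4*cos(2)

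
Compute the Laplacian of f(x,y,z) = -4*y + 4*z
0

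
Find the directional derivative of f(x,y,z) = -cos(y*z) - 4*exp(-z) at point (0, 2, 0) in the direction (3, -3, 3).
4*sqrt(3)/3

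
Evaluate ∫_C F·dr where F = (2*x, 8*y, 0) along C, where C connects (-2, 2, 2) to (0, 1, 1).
-16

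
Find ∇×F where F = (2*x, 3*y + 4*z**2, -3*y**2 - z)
(-6*y - 8*z, 0, 0)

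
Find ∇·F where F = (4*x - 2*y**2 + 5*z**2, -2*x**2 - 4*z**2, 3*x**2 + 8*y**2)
4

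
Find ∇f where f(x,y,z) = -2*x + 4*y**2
(-2, 8*y, 0)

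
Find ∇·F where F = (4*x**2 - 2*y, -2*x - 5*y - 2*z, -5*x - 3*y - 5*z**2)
8*x - 10*z - 5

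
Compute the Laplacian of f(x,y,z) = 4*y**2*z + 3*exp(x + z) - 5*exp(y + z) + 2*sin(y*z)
-2*y**2*sin(y*z) - 2*z**2*sin(y*z) + 8*z + 6*exp(x + z) - 10*exp(y + z)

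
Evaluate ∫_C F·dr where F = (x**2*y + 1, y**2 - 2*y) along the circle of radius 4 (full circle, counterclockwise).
-64*pi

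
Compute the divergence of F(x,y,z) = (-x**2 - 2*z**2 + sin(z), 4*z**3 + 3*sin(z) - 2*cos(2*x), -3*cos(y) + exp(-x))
-2*x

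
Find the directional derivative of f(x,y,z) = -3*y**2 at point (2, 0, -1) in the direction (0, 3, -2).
0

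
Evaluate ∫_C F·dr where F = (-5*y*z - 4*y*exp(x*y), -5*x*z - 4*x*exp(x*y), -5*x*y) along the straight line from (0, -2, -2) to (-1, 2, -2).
-16 - 4*exp(-2)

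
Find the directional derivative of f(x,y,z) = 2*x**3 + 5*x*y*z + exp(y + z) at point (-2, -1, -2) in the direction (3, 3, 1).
4*sqrt(19)*(1 + 43*exp(3))*exp(-3)/19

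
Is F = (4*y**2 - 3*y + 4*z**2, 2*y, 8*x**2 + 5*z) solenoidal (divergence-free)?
No, ∇·F = 7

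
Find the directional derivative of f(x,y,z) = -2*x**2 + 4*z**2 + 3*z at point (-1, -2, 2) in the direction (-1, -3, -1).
-23*sqrt(11)/11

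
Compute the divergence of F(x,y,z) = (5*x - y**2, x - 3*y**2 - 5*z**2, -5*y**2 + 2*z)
7 - 6*y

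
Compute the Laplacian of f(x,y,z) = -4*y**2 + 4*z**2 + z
0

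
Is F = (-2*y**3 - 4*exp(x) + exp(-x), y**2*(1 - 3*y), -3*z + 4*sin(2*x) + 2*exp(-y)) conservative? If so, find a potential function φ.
No, ∇×F = (-2*exp(-y), -8*cos(2*x), 6*y**2) ≠ 0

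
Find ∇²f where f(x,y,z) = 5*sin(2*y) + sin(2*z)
-20*sin(2*y) - 4*sin(2*z)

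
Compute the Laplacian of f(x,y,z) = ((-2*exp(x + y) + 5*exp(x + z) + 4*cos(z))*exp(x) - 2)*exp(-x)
-4*exp(x + y) + 10*exp(x + z) - 4*cos(z) - 2*exp(-x)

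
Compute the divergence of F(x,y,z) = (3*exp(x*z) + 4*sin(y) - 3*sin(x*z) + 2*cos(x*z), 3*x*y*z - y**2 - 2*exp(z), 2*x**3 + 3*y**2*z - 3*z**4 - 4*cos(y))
3*x*z + 3*y**2 - 2*y - 12*z**3 + 3*z*exp(x*z) - 2*z*sin(x*z) - 3*z*cos(x*z)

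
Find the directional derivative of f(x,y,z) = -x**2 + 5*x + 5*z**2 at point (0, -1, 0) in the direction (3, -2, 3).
15*sqrt(22)/22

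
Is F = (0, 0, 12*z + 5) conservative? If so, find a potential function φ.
Yes, F is conservative. φ = z*(6*z + 5)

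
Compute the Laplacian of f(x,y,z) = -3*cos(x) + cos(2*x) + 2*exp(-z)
3*cos(x) - 4*cos(2*x) + 2*exp(-z)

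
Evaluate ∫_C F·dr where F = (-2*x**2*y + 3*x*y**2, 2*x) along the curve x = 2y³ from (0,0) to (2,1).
7/10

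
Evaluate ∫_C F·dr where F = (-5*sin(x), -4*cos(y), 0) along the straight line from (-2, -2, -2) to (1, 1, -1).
-4*sin(2) - 4*sin(1) - 5*cos(2) + 5*cos(1)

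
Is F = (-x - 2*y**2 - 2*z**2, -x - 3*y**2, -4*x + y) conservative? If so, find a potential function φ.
No, ∇×F = (1, 4 - 4*z, 4*y - 1) ≠ 0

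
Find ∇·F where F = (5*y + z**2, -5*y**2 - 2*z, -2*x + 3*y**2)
-10*y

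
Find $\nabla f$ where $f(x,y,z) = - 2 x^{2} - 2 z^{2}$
(-4*x, 0, -4*z)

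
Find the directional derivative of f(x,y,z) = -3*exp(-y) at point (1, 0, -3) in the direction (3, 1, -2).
3*sqrt(14)/14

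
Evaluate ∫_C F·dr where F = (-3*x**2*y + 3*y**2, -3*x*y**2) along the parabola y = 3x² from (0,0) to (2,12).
-99648/35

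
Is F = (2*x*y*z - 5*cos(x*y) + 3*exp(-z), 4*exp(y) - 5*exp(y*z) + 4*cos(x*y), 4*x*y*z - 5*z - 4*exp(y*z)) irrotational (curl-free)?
No, ∇×F = (4*x*z + 5*y*exp(y*z) - 4*z*exp(y*z), 2*x*y - 4*y*z - 3*exp(-z), -2*x*z - 5*x*sin(x*y) - 4*y*sin(x*y))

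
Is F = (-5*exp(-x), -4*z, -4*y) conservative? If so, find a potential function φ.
Yes, F is conservative. φ = -4*y*z + 5*exp(-x)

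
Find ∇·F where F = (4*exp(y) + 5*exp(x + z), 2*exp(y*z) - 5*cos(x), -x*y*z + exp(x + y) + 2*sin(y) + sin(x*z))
-x*y + x*cos(x*z) + 2*z*exp(y*z) + 5*exp(x + z)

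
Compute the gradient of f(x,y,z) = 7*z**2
(0, 0, 14*z)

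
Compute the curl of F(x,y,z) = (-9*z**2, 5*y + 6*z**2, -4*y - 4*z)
(-12*z - 4, -18*z, 0)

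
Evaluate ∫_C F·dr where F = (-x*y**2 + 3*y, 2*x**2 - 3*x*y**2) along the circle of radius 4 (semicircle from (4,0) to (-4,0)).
-120*pi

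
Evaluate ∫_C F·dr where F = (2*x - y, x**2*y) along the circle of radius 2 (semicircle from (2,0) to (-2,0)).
2*pi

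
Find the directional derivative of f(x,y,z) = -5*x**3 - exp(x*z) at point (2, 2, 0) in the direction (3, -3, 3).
-62*sqrt(3)/3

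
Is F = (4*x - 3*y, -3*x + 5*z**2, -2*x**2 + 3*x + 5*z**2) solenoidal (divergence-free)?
No, ∇·F = 10*z + 4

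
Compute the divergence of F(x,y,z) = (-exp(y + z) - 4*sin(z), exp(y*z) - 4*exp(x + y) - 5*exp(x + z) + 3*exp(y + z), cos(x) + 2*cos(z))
z*exp(y*z) - 4*exp(x + y) + 3*exp(y + z) - 2*sin(z)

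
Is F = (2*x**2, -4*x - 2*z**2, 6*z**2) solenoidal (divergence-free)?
No, ∇·F = 4*x + 12*z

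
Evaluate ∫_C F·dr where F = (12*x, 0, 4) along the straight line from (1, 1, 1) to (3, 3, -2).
36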